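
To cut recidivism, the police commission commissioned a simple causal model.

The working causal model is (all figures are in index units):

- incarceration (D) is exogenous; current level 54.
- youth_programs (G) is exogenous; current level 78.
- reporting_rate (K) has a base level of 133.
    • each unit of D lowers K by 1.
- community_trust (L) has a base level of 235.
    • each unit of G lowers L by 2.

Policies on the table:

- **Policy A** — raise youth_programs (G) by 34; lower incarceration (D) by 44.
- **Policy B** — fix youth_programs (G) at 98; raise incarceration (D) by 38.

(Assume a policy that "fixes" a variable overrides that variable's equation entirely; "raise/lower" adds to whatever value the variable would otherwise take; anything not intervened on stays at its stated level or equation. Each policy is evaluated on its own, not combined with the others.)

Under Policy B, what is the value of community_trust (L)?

Policy B (G := 98, D + 38):
  G = 98
  L = 235 − 2·98 = 39

39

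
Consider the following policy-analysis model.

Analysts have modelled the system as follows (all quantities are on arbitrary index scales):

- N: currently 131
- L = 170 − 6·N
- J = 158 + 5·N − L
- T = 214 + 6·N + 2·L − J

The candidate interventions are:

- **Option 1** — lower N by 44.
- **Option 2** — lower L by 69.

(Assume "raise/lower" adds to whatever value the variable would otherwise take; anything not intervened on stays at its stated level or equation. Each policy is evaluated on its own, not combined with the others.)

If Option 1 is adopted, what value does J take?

945

Option 1 (N − 44):
  N = 131 − 44 = 87
  L = 170 − 6·87 = -352
  J = 158 + 5·87 − (-352) = 945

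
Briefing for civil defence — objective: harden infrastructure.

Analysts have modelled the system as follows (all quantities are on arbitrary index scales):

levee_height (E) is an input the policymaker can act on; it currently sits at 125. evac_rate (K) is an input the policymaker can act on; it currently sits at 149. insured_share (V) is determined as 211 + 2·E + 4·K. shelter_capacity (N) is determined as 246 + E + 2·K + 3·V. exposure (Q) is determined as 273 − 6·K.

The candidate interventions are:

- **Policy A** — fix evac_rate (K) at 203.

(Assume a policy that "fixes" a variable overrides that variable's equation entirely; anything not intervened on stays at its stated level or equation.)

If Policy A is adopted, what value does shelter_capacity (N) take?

Policy A (K := 203):
  E = 125
  K = 203
  V = 211 + 2·125 + 4·203 = 1273
  N = 246 + 125 + 2·203 + 3·1273 = 4596

4596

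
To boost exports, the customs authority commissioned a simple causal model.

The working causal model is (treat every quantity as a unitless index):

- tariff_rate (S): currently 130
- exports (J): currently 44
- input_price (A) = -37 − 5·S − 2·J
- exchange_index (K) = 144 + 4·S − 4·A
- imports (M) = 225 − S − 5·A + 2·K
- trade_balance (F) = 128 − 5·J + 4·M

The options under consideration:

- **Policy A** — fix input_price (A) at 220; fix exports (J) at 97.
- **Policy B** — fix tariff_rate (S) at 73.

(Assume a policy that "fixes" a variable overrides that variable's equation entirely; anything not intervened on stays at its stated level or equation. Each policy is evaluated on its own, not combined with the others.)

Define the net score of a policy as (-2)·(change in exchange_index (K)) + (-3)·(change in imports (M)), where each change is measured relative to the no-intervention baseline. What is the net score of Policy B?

15048

Baseline:
  S = 130
  J = 44
  A = -37 − 5·130 − 2·44 = -775
  K = 144 + 4·130 − 4·(-775) = 3764
  M = 225 − 130 − 5·(-775) + 2·3764 = 11498
Policy B (S := 73):
  S = 73
  J = 44
  A = -37 − 5·73 − 2·44 = -490
  K = 144 + 4·73 − 4·(-490) = 2396
  M = 225 − 73 − 5·(-490) + 2·2396 = 7394
ΔK = 2396 − 3764 = -1368; ΔM = 7394 − 11498 = -4104
Score = (-2)·(-1368) + (-3)·(-4104) = 15048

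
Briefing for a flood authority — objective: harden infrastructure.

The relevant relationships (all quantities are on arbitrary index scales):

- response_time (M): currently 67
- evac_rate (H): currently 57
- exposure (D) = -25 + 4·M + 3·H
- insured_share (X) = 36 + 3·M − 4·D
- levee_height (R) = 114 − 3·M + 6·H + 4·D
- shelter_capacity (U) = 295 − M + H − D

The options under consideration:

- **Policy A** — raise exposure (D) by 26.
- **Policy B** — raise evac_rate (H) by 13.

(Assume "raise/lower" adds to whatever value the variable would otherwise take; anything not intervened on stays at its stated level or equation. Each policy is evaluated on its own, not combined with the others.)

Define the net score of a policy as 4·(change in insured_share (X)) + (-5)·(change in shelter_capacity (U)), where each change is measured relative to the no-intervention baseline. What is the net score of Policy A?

-286

Baseline:
  M = 67
  H = 57
  D = -25 + 4·67 + 3·57 = 414
  X = 36 + 3·67 − 4·414 = -1419
  U = 295 − 67 + 57 − 414 = -129
Policy A (D + 26):
  M = 67
  H = 57
  D = -25 + 4·67 + 3·57 (+26 from intervention) = 440
  X = 36 + 3·67 − 4·440 = -1523
  U = 295 − 67 + 57 − 440 = -155
ΔX = -1523 − (-1419) = -104; ΔU = -155 − (-129) = -26
Score = 4·(-104) + (-5)·(-26) = -286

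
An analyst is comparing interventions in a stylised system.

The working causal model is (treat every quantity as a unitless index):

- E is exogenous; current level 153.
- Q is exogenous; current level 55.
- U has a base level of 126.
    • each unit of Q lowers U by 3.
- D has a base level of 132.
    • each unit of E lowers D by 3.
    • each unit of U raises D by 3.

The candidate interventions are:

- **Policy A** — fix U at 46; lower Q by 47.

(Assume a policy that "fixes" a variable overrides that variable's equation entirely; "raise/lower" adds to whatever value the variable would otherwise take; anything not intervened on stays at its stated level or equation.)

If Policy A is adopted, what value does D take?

-189

Policy A (U := 46, Q − 47):
  E = 153
  Q = 55 − 47 = 8
  U = 46
  D = 132 − 3·153 + 3·46 = -189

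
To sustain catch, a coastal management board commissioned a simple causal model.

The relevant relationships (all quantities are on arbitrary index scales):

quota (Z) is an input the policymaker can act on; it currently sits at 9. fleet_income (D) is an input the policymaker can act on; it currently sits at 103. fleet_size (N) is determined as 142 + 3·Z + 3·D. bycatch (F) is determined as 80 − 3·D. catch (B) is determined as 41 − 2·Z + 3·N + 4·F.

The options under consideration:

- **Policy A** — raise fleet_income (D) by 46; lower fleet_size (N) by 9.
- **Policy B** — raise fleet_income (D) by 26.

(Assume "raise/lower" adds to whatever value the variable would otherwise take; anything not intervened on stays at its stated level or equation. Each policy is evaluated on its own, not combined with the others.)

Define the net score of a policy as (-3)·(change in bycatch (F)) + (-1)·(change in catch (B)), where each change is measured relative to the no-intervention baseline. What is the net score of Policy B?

Baseline:
  Z = 9
  D = 103
  N = 142 + 3·9 + 3·103 = 478
  F = 80 − 3·103 = -229
  B = 41 − 2·9 + 3·478 + 4·(-229) = 541
Policy B (D + 26):
  Z = 9
  D = 103 + 26 = 129
  N = 142 + 3·9 + 3·129 = 556
  F = 80 − 3·129 = -307
  B = 41 − 2·9 + 3·556 + 4·(-307) = 463
ΔF = -307 − (-229) = -78; ΔB = 463 − 541 = -78
Score = (-3)·(-78) + (-1)·(-78) = 312

312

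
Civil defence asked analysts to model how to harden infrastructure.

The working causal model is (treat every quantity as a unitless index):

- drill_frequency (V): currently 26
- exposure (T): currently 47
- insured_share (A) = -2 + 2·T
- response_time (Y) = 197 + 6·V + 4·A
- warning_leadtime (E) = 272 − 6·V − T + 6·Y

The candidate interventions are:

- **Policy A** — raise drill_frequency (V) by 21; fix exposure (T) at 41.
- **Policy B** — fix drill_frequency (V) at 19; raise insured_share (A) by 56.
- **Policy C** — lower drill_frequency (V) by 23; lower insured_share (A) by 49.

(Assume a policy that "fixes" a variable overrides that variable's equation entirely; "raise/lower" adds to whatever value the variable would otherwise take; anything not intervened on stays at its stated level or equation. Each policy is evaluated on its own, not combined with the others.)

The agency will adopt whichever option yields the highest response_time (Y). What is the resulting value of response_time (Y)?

Policy A (V + 21, T := 41):
  V = 26 + 21 = 47
  T = 41
  A = -2 + 2·41 = 80
  Y = 197 + 6·47 + 4·80 = 799
Policy B (V := 19, A + 56):
  V = 19
  T = 47
  A = -2 + 2·47 (+56 from intervention) = 148
  Y = 197 + 6·19 + 4·148 = 903
Policy C (V − 23, A − 49):
  V = 26 − 23 = 3
  T = 47
  A = -2 + 2·47 (−49 from intervention) = 43
  Y = 197 + 6·3 + 4·43 = 387
Comparing — Policy A: Y=799, Policy B: Y=903, Policy C: Y=387. Highest is 903 (Policy B).

903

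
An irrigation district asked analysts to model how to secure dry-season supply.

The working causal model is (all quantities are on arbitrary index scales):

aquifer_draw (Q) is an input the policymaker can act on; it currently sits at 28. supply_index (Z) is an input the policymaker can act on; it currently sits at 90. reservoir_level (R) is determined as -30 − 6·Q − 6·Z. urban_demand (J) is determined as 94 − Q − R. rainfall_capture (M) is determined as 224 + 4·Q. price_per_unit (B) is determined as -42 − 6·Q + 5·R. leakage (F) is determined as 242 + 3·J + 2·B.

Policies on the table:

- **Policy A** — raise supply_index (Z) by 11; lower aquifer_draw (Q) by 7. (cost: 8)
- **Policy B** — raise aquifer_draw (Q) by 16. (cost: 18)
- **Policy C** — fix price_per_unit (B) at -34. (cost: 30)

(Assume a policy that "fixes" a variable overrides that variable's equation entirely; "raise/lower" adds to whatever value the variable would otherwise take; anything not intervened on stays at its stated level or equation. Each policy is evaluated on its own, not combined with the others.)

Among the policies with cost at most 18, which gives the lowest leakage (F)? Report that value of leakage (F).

-6058

Policy A (Z + 11, Q − 7):
  Q = 28 − 7 = 21
  Z = 90 + 11 = 101
  R = -30 − 6·21 − 6·101 = -762
  J = 94 − 21 − (-762) = 835
  B = -42 − 6·21 + 5·(-762) = -3978
  F = 242 + 3·835 + 2·(-3978) = -5209
Policy B (Q + 16):
  Q = 28 + 16 = 44
  Z = 90
  R = -30 − 6·44 − 6·90 = -834
  J = 94 − 44 − (-834) = 884
  B = -42 − 6·44 + 5·(-834) = -4476
  F = 242 + 3·884 + 2·(-4476) = -6058
Comparing — Policy A: F=-5209, Policy B: F=-6058. Lowest is -6058 (Policy B).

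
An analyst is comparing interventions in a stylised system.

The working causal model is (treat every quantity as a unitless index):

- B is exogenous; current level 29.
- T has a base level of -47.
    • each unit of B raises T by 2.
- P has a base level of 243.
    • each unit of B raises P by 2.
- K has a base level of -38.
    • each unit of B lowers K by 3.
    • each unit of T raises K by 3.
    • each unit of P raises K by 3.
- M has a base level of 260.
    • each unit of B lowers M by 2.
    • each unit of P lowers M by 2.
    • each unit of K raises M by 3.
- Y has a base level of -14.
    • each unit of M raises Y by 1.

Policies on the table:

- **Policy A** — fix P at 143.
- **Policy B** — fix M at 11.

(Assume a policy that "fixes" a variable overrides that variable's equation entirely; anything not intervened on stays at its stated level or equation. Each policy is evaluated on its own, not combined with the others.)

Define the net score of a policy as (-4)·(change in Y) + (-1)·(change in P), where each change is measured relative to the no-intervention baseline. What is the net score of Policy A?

Baseline:
  B = 29
  T = -47 + 2·29 = 11
  P = 243 + 2·29 = 301
  K = -38 − 3·29 + 3·11 + 3·301 = 811
  M = 260 − 2·29 − 2·301 + 3·811 = 2033
  Y = -14 + 2033 = 2019
Policy A (P := 143):
  B = 29
  T = -47 + 2·29 = 11
  P = 143
  K = -38 − 3·29 + 3·11 + 3·143 = 337
  M = 260 − 2·29 − 2·143 + 3·337 = 927
  Y = -14 + 927 = 913
ΔY = 913 − 2019 = -1106; ΔP = 143 − 301 = -158
Score = (-4)·(-1106) + (-1)·(-158) = 4582

4582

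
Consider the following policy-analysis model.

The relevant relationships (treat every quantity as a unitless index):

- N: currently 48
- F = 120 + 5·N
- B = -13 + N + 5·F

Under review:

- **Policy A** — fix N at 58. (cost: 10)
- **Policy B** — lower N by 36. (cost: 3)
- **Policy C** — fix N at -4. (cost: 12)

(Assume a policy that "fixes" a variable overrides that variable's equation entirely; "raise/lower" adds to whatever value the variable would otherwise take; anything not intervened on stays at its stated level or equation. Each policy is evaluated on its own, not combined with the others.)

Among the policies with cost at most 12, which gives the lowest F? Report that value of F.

100

Policy A (N := 58):
  N = 58
  F = 120 + 5·58 = 410
Policy B (N − 36):
  N = 48 − 36 = 12
  F = 120 + 5·12 = 180
Policy C (N := -4):
  N = -4
  F = 120 + 5·(-4) = 100
Comparing — Policy A: F=410, Policy B: F=180, Policy C: F=100. Lowest is 100 (Policy C).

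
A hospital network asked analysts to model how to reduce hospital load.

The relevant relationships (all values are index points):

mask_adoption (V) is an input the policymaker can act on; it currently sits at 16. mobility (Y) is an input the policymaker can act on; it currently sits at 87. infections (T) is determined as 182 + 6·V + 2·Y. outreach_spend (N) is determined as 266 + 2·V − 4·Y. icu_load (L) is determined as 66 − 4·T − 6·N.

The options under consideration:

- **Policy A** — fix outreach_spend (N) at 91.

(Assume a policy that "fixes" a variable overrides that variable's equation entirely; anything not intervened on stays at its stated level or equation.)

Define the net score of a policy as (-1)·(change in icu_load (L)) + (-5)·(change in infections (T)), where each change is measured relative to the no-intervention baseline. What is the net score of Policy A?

Baseline:
  V = 16
  Y = 87
  T = 182 + 6·16 + 2·87 = 452
  N = 266 + 2·16 − 4·87 = -50
  L = 66 − 4·452 − 6·(-50) = -1442
Policy A (N := 91):
  V = 16
  Y = 87
  T = 182 + 6·16 + 2·87 = 452
  N = 91
  L = 66 − 4·452 − 6·91 = -2288
ΔL = -2288 − (-1442) = -846; ΔT = 452 − 452 = 0
Score = (-1)·(-846) + (-5)·0 = 846

846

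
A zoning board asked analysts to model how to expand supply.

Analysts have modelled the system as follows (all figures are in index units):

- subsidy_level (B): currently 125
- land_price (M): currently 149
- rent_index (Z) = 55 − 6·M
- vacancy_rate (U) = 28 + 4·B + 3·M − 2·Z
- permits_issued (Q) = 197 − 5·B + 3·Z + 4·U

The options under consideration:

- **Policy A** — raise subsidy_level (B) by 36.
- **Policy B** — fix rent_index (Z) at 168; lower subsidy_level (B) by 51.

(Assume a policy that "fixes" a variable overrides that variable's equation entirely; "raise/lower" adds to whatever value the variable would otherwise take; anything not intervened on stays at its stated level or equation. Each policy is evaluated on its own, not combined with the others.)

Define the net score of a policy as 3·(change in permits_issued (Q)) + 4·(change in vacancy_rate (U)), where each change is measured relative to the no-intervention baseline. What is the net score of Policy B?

Baseline:
  B = 125
  M = 149
  Z = 55 − 6·149 = -839
  U = 28 + 4·125 + 3·149 − 2·(-839) = 2653
  Q = 197 − 5·125 + 3·(-839) + 4·2653 = 7667
Policy B (Z := 168, B − 51):
  B = 125 − 51 = 74
  M = 149
  Z = 168
  U = 28 + 4·74 + 3·149 − 2·168 = 435
  Q = 197 − 5·74 + 3·168 + 4·435 = 2071
ΔQ = 2071 − 7667 = -5596; ΔU = 435 − 2653 = -2218
Score = 3·(-5596) + 4·(-2218) = -25660

-25660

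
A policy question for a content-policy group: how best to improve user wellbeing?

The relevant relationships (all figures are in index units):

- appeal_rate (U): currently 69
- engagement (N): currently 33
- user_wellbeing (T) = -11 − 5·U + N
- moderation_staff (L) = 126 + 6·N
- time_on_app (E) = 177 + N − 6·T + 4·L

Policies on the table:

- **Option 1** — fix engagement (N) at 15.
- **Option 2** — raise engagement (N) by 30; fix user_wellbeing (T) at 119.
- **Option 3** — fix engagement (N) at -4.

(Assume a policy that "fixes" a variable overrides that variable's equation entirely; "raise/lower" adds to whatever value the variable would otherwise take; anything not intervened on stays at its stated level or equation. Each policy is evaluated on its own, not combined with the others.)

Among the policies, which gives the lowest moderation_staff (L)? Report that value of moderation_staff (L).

102

Option 1 (N := 15):
  N = 15
  L = 126 + 6·15 = 216
Option 2 (N + 30, T := 119):
  N = 33 + 30 = 63
  L = 126 + 6·63 = 504
Option 3 (N := -4):
  N = -4
  L = 126 + 6·(-4) = 102
Comparing — Option 1: L=216, Option 2: L=504, Option 3: L=102. Lowest is 102 (Option 3).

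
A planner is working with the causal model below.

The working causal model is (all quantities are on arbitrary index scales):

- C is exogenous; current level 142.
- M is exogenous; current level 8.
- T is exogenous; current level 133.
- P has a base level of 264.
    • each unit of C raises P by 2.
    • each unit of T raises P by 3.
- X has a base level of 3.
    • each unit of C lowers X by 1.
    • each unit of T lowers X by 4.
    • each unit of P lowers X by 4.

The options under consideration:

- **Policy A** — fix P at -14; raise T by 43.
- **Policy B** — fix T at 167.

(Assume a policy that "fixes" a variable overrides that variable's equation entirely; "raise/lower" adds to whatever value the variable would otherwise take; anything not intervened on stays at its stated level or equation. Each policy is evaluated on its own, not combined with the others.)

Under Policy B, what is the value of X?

Policy B (T := 167):
  C = 142
  T = 167
  P = 264 + 2·142 + 3·167 = 1049
  X = 3 − 142 − 4·167 − 4·1049 = -5003

-5003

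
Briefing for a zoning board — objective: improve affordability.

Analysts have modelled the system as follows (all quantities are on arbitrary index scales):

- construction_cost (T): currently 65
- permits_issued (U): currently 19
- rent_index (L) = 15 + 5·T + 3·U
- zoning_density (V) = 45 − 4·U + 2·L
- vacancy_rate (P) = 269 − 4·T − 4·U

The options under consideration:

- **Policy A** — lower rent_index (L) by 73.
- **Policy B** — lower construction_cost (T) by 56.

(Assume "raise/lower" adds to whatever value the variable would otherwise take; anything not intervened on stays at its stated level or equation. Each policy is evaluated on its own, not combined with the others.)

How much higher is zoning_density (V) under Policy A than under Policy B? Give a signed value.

414

Policy A (L − 73):
  T = 65
  U = 19
  L = 15 + 5·65 + 3·19 (−73 from intervention) = 324
  V = 45 − 4·19 + 2·324 = 617
Policy B (T − 56):
  T = 65 − 56 = 9
  U = 19
  L = 15 + 5·9 + 3·19 = 117
  V = 45 − 4·19 + 2·117 = 203
V: 617 − 203 = 414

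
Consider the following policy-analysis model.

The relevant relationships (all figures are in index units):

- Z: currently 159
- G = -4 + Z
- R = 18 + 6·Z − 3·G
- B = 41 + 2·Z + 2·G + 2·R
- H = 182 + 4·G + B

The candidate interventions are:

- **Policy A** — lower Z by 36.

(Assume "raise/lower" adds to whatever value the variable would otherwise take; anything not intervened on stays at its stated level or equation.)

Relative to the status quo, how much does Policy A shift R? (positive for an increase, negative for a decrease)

-108

Baseline:
  Z = 159
  G = -4 + 159 = 155
  R = 18 + 6·159 − 3·155 = 507
Policy A (Z − 36):
  Z = 159 − 36 = 123
  G = -4 + 123 = 119
  R = 18 + 6·123 − 3·119 = 399
Change in R: 399 − 507 = -108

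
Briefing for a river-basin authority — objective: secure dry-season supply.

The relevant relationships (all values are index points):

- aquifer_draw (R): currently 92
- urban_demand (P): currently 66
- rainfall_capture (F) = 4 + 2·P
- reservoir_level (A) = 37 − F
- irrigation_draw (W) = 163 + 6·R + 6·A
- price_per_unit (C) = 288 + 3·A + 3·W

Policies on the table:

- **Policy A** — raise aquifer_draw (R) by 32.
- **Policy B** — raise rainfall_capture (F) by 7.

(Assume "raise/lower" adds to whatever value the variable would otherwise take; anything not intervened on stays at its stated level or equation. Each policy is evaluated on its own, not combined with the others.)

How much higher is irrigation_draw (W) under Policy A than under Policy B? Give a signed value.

234

Policy A (R + 32):
  R = 92 + 32 = 124
  P = 66
  F = 4 + 2·66 = 136
  A = 37 − 136 = -99
  W = 163 + 6·124 + 6·(-99) = 313
Policy B (F + 7):
  R = 92
  P = 66
  F = 4 + 2·66 (+7 from intervention) = 143
  A = 37 − 143 = -106
  W = 163 + 6·92 + 6·(-106) = 79
W: 313 − 79 = 234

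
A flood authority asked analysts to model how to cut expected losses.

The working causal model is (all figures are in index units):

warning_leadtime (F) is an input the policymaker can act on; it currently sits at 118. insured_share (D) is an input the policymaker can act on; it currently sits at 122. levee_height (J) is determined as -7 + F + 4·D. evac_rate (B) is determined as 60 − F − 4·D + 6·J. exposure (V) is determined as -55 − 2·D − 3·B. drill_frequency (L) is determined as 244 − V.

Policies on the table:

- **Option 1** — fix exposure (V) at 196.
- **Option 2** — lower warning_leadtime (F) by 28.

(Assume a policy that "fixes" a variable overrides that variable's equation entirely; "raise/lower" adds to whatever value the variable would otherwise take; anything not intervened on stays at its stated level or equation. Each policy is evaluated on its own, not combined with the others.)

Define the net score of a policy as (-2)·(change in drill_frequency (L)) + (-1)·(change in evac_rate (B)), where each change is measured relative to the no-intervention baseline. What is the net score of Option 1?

Baseline:
  F = 118
  D = 122
  J = -7 + 118 + 4·122 = 599
  B = 60 − 118 − 4·122 + 6·599 = 3048
  V = -55 − 2·122 − 3·3048 = -9443
  L = 244 − (-9443) = 9687
Option 1 (V := 196):
  F = 118
  D = 122
  J = -7 + 118 + 4·122 = 599
  B = 60 − 118 − 4·122 + 6·599 = 3048
  V = 196
  L = 244 − 196 = 48
ΔL = 48 − 9687 = -9639; ΔB = 3048 − 3048 = 0
Score = (-2)·(-9639) + (-1)·0 = 19278

19278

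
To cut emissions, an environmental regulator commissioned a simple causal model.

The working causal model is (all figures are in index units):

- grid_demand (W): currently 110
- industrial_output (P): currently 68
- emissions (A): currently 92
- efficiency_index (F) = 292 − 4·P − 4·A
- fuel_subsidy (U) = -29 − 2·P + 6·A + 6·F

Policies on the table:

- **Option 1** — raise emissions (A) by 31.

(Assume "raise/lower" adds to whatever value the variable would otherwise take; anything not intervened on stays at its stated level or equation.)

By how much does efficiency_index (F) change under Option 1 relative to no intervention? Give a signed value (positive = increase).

Baseline:
  P = 68
  A = 92
  F = 292 − 4·68 − 4·92 = -348
Option 1 (A + 31):
  P = 68
  A = 92 + 31 = 123
  F = 292 − 4·68 − 4·123 = -472
Change in F: -472 − (-348) = -124

-124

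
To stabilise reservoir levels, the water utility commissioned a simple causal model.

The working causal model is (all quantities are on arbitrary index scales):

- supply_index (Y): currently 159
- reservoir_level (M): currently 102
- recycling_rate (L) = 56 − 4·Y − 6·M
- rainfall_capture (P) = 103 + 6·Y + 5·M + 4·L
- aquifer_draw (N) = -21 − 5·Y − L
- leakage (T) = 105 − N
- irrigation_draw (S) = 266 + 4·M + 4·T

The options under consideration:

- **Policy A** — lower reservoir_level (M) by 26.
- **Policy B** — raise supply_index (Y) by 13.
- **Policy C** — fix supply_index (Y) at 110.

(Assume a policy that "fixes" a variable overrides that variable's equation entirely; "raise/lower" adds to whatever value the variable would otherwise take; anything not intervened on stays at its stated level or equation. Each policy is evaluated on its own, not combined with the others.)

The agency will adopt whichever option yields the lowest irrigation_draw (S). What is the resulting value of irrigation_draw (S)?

-606

Policy A (M − 26):
  Y = 159
  M = 102 − 26 = 76
  L = 56 − 4·159 − 6·76 = -1036
  N = -21 − 5·159 − (-1036) = 220
  T = 105 − 220 = -115
  S = 266 + 4·76 + 4·(-115) = 110
Policy B (Y + 13):
  Y = 159 + 13 = 172
  M = 102
  L = 56 − 4·172 − 6·102 = -1244
  N = -21 − 5·172 − (-1244) = 363
  T = 105 − 363 = -258
  S = 266 + 4·102 + 4·(-258) = -358
Policy C (Y := 110):
  Y = 110
  M = 102
  L = 56 − 4·110 − 6·102 = -996
  N = -21 − 5·110 − (-996) = 425
  T = 105 − 425 = -320
  S = 266 + 4·102 + 4·(-320) = -606
Comparing — Policy A: S=110, Policy B: S=-358, Policy C: S=-606. Lowest is -606 (Policy C).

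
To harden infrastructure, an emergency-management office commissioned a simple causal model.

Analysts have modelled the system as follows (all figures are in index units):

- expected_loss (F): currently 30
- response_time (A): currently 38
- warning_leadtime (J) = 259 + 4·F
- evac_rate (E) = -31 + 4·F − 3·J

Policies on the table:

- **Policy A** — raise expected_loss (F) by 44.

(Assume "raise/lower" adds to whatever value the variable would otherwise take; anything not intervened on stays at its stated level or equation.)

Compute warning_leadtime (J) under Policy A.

555

Policy A (F + 44):
  F = 30 + 44 = 74
  J = 259 + 4·74 = 555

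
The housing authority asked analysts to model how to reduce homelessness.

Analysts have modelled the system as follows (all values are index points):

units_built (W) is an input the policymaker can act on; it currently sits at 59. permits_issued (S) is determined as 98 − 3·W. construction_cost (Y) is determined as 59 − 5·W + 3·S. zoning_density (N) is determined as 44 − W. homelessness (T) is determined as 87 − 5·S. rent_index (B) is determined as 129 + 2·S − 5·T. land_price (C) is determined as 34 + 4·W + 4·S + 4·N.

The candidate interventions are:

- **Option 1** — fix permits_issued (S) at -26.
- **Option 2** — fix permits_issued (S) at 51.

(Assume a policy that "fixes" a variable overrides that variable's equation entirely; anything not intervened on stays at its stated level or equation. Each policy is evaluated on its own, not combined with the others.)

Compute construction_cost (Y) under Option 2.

-83

Option 2 (S := 51):
  W = 59
  S = 51
  Y = 59 − 5·59 + 3·51 = -83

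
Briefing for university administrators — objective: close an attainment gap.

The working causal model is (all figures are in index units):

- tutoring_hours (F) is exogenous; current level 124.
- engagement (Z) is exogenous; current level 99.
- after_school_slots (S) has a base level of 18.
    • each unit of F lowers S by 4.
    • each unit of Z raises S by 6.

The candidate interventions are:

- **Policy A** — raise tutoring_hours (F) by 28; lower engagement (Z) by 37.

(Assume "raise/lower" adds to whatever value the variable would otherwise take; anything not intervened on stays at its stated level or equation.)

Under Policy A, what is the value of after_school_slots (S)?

-218

Policy A (F + 28, Z − 37):
  F = 124 + 28 = 152
  Z = 99 − 37 = 62
  S = 18 − 4·152 + 6·62 = -218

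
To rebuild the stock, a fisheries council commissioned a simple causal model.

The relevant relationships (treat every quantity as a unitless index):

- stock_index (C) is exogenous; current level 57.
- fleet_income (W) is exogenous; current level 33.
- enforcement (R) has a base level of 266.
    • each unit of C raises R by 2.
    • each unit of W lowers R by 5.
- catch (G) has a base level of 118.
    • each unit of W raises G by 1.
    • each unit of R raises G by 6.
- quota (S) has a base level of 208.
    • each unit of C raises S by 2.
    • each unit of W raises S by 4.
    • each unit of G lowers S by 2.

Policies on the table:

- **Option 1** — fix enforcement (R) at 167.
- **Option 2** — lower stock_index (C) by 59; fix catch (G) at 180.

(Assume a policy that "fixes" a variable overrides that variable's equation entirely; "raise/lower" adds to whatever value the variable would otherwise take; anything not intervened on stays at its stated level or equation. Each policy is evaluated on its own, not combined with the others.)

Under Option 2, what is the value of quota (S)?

Option 2 (C − 59, G := 180):
  C = 57 − 59 = -2
  W = 33
  R = 266 + 2·(-2) − 5·33 = 97
  G = 180
  S = 208 + 2·(-2) + 4·33 − 2·180 = -24

-24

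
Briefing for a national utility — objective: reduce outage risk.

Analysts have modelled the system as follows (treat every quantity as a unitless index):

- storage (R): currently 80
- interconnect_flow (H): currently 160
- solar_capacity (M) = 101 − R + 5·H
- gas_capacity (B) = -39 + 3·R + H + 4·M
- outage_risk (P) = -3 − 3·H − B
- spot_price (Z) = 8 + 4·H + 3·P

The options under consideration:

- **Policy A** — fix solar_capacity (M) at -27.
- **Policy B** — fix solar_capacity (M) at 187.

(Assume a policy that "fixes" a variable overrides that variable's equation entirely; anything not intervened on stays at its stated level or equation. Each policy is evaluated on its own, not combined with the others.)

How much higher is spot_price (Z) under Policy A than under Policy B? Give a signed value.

Policy A (M := -27):
  R = 80
  H = 160
  M = -27
  B = -39 + 3·80 + 160 + 4·(-27) = 253
  P = -3 − 3·160 − 253 = -736
  Z = 8 + 4·160 + 3·(-736) = -1560
Policy B (M := 187):
  R = 80
  H = 160
  M = 187
  B = -39 + 3·80 + 160 + 4·187 = 1109
  P = -3 − 3·160 − 1109 = -1592
  Z = 8 + 4·160 + 3·(-1592) = -4128
Z: -1560 − (-4128) = 2568

2568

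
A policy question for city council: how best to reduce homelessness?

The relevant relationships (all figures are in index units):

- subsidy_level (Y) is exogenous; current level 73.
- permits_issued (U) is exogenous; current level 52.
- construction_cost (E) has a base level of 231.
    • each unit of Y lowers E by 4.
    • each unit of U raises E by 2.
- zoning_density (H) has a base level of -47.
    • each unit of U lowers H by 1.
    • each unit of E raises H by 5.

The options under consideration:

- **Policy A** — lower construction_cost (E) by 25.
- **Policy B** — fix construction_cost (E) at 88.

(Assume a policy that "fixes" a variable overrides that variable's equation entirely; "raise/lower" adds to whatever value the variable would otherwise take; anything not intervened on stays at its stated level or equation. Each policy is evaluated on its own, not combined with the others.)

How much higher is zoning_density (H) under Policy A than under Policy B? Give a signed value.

-350

Policy A (E − 25):
  Y = 73
  U = 52
  E = 231 − 4·73 + 2·52 (−25 from intervention) = 18
  H = -47 − 52 + 5·18 = -9
Policy B (E := 88):
  Y = 73
  U = 52
  E = 88
  H = -47 − 52 + 5·88 = 341
H: -9 − 341 = -350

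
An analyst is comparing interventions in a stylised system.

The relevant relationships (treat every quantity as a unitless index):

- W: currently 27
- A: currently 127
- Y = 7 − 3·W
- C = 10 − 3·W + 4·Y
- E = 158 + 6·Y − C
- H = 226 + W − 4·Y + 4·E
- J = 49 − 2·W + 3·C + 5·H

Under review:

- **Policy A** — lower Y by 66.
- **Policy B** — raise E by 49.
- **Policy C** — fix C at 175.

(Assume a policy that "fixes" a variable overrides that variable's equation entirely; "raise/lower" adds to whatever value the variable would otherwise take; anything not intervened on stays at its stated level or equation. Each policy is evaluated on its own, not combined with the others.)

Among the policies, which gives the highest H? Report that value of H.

1069

Policy A (Y − 66):
  W = 27
  Y = 7 − 3·27 (−66 from intervention) = -140
  C = 10 − 3·27 + 4·(-140) = -631
  E = 158 + 6·(-140) − (-631) = -51
  H = 226 + 27 − 4·(-140) + 4·(-51) = 609
Policy B (E + 49):
  W = 27
  Y = 7 − 3·27 = -74
  C = 10 − 3·27 + 4·(-74) = -367
  E = 158 + 6·(-74) − (-367) (+49 from intervention) = 130
  H = 226 + 27 − 4·(-74) + 4·130 = 1069
Policy C (C := 175):
  W = 27
  Y = 7 − 3·27 = -74
  C = 175
  E = 158 + 6·(-74) − 175 = -461
  H = 226 + 27 − 4·(-74) + 4·(-461) = -1295
Comparing — Policy A: H=609, Policy B: H=1069, Policy C: H=-1295. Highest is 1069 (Policy B).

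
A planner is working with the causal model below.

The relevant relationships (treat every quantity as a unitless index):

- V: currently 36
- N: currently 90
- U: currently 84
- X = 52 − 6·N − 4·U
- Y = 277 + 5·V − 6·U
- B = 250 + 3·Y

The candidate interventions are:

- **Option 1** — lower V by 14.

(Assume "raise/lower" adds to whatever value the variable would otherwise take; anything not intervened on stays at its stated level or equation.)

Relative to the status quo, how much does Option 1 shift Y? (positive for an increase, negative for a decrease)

-70

Baseline:
  V = 36
  U = 84
  Y = 277 + 5·36 − 6·84 = -47
Option 1 (V − 14):
  V = 36 − 14 = 22
  U = 84
  Y = 277 + 5·22 − 6·84 = -117
Change in Y: -117 − (-47) = -70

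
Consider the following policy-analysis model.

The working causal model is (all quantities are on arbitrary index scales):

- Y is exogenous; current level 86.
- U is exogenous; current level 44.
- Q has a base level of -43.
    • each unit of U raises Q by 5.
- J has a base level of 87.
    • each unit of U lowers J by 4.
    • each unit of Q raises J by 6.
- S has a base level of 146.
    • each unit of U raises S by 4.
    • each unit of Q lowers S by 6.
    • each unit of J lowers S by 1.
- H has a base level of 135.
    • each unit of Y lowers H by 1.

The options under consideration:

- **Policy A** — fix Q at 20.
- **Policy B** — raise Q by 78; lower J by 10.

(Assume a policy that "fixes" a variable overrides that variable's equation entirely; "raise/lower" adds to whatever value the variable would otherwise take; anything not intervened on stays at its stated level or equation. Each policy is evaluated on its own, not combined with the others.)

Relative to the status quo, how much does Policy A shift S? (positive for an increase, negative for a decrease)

1884

Baseline:
  U = 44
  Q = -43 + 5·44 = 177
  J = 87 − 4·44 + 6·177 = 973
  S = 146 + 4·44 − 6·177 − 973 = -1713
Policy A (Q := 20):
  U = 44
  Q = 20
  J = 87 − 4·44 + 6·20 = 31
  S = 146 + 4·44 − 6·20 − 31 = 171
Change in S: 171 − (-1713) = 1884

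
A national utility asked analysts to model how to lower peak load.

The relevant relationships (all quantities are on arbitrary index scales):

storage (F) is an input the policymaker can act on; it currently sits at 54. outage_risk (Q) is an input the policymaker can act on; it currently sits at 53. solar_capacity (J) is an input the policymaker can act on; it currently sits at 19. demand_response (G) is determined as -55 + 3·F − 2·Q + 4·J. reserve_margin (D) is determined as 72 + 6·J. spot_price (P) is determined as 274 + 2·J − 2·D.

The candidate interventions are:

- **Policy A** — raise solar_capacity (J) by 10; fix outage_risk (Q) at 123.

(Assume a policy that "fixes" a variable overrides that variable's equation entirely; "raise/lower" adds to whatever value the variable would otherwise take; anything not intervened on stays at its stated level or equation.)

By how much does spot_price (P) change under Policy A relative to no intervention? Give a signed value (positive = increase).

-100

Baseline:
  J = 19
  D = 72 + 6·19 = 186
  P = 274 + 2·19 − 2·186 = -60
Policy A (J + 10, Q := 123):
  J = 19 + 10 = 29
  D = 72 + 6·29 = 246
  P = 274 + 2·29 − 2·246 = -160
Change in P: -160 − (-60) = -100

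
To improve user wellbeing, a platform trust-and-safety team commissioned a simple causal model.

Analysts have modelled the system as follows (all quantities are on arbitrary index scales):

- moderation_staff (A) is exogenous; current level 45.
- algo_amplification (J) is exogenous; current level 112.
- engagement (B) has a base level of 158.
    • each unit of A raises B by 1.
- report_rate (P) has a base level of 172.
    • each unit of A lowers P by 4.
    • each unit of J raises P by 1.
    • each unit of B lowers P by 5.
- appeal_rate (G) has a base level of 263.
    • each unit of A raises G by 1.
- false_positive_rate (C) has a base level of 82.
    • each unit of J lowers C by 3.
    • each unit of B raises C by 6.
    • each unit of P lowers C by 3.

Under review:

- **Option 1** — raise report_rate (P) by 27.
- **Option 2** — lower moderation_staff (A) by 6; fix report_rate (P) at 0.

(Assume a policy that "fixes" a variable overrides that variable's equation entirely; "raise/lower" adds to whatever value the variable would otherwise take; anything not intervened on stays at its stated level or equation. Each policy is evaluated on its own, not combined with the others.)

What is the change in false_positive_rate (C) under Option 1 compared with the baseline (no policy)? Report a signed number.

-81

Baseline:
  A = 45
  J = 112
  B = 158 + 45 = 203
  P = 172 − 4·45 + 112 − 5·203 = -911
  C = 82 − 3·112 + 6·203 − 3·(-911) = 3697
Option 1 (P + 27):
  A = 45
  J = 112
  B = 158 + 45 = 203
  P = 172 − 4·45 + 112 − 5·203 (+27 from intervention) = -884
  C = 82 − 3·112 + 6·203 − 3·(-884) = 3616
Change in C: 3616 − 3697 = -81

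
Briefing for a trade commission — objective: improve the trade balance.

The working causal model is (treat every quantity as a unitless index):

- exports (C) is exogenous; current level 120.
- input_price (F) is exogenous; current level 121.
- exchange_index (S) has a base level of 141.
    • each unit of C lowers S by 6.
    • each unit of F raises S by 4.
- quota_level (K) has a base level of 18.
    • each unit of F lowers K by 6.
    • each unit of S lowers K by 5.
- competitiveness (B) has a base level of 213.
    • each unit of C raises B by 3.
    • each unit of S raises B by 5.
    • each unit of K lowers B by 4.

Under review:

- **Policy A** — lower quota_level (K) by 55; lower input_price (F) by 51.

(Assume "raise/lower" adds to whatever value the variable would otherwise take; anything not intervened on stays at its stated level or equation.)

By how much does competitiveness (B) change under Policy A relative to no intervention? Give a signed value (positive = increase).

-6104

Baseline:
  C = 120
  F = 121
  S = 141 − 6·120 + 4·121 = -95
  K = 18 − 6·121 − 5·(-95) = -233
  B = 213 + 3·120 + 5·(-95) − 4·(-233) = 1030
Policy A (K − 55, F − 51):
  C = 120
  F = 121 − 51 = 70
  S = 141 − 6·120 + 4·70 = -299
  K = 18 − 6·70 − 5·(-299) (−55 from intervention) = 1038
  B = 213 + 3·120 + 5·(-299) − 4·1038 = -5074
Change in B: -5074 − 1030 = -6104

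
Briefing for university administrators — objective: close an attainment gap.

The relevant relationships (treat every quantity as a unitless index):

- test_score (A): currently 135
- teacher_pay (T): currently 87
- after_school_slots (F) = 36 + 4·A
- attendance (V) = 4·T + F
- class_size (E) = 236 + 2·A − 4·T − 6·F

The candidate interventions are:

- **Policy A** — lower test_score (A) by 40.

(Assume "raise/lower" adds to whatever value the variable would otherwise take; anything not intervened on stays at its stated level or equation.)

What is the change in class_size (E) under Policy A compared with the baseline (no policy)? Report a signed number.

880

Baseline:
  A = 135
  T = 87
  F = 36 + 4·135 = 576
  E = 236 + 2·135 − 4·87 − 6·576 = -3298
Policy A (A − 40):
  A = 135 − 40 = 95
  T = 87
  F = 36 + 4·95 = 416
  E = 236 + 2·95 − 4·87 − 6·416 = -2418
Change in E: -2418 − (-3298) = 880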